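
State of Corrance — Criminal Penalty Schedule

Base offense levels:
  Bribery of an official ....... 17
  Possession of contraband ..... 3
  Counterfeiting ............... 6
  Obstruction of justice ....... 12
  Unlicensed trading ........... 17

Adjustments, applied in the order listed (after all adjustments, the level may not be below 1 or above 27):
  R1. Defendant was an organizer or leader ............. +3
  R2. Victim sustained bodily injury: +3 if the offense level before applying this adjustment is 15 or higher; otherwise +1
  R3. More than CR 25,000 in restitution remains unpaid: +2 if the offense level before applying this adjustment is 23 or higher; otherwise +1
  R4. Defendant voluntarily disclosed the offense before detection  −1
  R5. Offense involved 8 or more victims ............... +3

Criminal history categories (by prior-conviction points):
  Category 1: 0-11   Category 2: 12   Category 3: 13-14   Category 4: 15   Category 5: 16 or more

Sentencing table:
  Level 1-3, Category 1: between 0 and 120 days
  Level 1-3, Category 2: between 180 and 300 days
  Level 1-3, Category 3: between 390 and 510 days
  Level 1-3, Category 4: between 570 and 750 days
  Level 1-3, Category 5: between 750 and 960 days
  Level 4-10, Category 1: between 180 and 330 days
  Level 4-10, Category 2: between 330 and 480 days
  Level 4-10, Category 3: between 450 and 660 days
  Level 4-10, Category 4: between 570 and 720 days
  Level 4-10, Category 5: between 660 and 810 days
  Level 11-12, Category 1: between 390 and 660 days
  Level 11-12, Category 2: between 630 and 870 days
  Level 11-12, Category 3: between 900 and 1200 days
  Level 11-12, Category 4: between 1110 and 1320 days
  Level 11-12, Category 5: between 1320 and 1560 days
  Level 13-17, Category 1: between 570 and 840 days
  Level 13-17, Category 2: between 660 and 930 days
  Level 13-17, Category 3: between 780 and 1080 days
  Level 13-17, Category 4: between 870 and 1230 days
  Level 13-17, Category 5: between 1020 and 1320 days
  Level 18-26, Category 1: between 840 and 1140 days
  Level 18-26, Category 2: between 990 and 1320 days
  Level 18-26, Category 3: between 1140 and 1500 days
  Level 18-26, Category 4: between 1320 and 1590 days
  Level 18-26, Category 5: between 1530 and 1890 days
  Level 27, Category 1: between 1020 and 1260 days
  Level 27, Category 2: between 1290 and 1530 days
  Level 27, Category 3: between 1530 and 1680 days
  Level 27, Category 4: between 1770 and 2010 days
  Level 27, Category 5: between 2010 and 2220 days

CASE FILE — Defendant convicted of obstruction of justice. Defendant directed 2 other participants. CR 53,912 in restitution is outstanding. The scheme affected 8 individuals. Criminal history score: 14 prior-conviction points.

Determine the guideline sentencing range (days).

1140-1500 days

Base offense level for obstruction of justice: 12.
R1 applies: 12 + 3 = 15.
R3 applies (level before this adjustment is 15 < 23, so +1): 15 + 1 = 16.
R4 does not apply.
R5 applies: 16 + 3 = 19.
Final offense level: 19.
Criminal history: 14 prior points → Category 3 (13-14).
Level 19 falls in the 18-26 band.
Grid: Level 18-26 × Category 3 = 1140-1500 days.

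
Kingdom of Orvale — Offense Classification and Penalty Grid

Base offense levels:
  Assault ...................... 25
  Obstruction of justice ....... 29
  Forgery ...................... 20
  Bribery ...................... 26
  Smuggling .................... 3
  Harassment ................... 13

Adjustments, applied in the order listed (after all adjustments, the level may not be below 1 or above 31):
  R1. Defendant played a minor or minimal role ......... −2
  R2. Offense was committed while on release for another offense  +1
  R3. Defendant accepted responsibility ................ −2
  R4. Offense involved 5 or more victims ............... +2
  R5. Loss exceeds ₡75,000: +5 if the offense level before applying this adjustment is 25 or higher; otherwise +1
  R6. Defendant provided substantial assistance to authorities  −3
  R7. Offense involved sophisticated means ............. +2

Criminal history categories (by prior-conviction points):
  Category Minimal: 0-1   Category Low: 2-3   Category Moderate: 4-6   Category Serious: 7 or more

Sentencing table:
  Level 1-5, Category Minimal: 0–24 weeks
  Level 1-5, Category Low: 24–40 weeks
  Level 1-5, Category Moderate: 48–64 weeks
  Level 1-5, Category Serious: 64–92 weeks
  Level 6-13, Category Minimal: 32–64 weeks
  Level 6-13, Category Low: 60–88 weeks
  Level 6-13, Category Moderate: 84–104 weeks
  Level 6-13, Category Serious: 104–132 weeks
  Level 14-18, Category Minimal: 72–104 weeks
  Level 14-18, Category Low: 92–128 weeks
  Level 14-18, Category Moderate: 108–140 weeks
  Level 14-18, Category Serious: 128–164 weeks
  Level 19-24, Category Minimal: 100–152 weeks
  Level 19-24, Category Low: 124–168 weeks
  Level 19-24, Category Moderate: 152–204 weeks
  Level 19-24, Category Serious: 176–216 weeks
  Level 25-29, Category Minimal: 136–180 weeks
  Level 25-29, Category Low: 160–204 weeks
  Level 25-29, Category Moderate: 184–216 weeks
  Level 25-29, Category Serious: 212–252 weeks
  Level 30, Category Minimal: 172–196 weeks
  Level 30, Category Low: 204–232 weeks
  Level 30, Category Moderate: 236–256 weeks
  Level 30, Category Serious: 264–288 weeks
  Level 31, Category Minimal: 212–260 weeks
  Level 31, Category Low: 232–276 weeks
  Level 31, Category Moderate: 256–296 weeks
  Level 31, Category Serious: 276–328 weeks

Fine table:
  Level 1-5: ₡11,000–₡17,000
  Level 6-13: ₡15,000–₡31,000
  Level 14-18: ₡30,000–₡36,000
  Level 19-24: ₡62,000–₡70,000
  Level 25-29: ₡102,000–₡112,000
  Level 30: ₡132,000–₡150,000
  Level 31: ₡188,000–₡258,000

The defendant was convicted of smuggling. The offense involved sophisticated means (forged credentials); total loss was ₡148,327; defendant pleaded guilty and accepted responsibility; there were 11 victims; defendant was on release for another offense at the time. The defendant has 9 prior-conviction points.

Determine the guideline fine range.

Base offense level for smuggling: 3.
R1 does not apply.
R2 applies: 3 + 1 = 4.
R3 applies: 4 − 2 = 2.
R4 applies: 2 + 2 = 4.
R5 applies (level before this adjustment is 4 < 25, so +1): 4 + 1 = 5.
R6 does not apply.
R7 applies: 5 + 2 = 7.
Final offense level: 7.
Level 7 falls in the 6-13 band.
Fine table: Level 6-13 → ₡15,000–₡31,000.

₡15,000–₡31,000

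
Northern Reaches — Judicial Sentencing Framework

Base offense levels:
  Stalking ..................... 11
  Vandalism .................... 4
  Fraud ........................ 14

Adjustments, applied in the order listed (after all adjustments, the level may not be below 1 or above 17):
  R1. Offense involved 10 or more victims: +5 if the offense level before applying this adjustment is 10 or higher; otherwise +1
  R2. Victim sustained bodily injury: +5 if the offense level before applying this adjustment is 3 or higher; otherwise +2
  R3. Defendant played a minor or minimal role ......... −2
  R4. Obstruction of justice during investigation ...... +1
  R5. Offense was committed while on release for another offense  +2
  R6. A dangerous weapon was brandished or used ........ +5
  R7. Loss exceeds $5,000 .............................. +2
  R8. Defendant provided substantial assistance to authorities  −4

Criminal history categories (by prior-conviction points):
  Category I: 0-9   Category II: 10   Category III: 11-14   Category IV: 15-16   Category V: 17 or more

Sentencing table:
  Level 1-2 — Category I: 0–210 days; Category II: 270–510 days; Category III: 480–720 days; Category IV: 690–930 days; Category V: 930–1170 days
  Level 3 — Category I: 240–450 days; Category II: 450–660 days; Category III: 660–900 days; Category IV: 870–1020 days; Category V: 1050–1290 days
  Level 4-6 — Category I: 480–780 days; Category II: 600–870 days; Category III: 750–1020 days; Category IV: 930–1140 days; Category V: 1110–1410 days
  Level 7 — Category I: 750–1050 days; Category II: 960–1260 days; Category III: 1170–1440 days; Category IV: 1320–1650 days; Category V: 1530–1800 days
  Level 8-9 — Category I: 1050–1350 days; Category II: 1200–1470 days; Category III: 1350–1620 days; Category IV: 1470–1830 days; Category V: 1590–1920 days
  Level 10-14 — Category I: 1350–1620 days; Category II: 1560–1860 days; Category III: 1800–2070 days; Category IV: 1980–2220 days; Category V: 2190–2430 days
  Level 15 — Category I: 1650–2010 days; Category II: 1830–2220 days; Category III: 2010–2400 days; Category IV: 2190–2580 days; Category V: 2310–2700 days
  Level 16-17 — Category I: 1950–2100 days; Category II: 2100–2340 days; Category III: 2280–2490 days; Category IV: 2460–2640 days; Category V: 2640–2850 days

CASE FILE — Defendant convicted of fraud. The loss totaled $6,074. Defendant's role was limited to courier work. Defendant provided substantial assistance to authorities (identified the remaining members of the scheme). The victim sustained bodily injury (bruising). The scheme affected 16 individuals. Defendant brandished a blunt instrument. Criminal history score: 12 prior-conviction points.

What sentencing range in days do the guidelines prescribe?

2280-2490 days

Base offense level for fraud: 14.
R1 applies (level before this adjustment is 14 ≥ 10, so +5): 14 + 5 = 19.
R2 applies (level before this adjustment is 19 ≥ 3, so +5): 19 + 5 = 24.
R3 applies: 24 − 2 = 22.
R5 does not apply.
R6 applies: 22 + 5 = 27.
R7 applies: 27 + 2 = 29.
R8 applies: 29 − 4 = 25.
Level 25 exceeds the maximum of 17; capped at 17.
Final offense level: 17.
Criminal history: 12 prior points → Category III (11-14).
Level 17 falls in the 16-17 band.
Grid: Level 16-17 × Category III = 2280-2490 days.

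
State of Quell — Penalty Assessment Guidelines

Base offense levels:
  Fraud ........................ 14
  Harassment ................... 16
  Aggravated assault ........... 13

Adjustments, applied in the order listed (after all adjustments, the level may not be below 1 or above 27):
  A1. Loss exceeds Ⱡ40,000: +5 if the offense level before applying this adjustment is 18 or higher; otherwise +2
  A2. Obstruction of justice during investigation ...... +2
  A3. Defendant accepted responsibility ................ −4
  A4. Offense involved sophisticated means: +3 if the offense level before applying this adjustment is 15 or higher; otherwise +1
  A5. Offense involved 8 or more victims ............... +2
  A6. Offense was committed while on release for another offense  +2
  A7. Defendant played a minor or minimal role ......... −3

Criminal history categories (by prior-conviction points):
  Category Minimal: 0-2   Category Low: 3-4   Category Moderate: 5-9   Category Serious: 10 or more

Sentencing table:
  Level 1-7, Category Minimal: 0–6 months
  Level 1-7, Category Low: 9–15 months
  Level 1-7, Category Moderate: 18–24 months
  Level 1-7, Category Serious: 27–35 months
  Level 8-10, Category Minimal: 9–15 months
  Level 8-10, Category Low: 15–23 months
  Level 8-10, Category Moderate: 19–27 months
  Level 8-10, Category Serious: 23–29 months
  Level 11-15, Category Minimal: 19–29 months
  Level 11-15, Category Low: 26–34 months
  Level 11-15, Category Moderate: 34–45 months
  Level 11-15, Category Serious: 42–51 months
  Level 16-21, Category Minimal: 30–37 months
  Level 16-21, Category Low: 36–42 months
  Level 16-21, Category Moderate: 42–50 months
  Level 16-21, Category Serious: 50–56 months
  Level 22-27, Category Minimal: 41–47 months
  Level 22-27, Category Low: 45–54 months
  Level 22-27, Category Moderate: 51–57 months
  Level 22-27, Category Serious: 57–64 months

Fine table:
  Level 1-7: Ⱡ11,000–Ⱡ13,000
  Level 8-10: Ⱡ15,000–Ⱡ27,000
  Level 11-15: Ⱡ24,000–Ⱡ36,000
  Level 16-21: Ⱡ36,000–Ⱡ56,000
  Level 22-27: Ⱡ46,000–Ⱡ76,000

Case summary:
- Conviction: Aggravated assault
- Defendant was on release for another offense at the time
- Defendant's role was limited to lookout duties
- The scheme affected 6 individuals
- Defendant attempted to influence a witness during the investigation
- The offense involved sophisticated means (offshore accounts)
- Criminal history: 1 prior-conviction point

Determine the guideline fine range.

Base offense level for aggravated assault: 13.
A2 applies: 13 + 2 = 15.
A4 applies (level before this adjustment is 15 ≥ 15, so +3): 15 + 3 = 18.
A6 applies: 18 + 2 = 20.
A7 applies: 20 − 3 = 17.
Final offense level: 17.
Level 17 falls in the 16-21 band.
Fine table: Level 16-21 → Ⱡ36,000–Ⱡ56,000.

Ⱡ36,000–Ⱡ56,000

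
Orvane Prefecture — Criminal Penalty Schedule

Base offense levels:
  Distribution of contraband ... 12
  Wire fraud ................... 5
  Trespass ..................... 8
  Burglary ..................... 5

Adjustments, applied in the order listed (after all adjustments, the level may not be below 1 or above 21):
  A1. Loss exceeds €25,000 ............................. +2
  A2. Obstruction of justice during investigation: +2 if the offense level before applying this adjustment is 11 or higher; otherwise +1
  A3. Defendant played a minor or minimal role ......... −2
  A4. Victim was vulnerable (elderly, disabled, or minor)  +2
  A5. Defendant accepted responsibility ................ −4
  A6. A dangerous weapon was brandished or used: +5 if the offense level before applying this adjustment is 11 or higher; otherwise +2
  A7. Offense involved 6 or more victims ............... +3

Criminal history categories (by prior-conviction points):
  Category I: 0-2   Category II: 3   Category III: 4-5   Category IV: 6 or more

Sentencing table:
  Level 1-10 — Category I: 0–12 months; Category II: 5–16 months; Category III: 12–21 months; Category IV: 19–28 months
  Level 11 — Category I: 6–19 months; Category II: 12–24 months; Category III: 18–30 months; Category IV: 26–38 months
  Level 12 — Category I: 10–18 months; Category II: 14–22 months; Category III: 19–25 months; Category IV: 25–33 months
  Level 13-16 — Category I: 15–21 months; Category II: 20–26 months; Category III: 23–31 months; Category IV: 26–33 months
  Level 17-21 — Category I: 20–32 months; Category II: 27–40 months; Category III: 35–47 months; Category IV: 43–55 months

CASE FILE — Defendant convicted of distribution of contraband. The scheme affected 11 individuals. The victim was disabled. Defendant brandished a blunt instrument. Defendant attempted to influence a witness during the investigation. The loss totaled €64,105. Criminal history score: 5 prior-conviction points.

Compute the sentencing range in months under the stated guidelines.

Base offense level for distribution of contraband: 12.
A1 applies: 12 + 2 = 14.
A2 applies (level before this adjustment is 14 ≥ 11, so +2): 14 + 2 = 16.
A4 applies: 16 + 2 = 18.
A6 applies (level before this adjustment is 18 ≥ 11, so +5): 18 + 5 = 23.
A7 applies: 23 + 3 = 26.
Level 26 exceeds the maximum of 21; capped at 21.
Final offense level: 21.
Criminal history: 5 prior points → Category III (4-5).
Level 21 falls in the 17-21 band.
Grid: Level 17-21 × Category III = 35-47 months.

35-47 months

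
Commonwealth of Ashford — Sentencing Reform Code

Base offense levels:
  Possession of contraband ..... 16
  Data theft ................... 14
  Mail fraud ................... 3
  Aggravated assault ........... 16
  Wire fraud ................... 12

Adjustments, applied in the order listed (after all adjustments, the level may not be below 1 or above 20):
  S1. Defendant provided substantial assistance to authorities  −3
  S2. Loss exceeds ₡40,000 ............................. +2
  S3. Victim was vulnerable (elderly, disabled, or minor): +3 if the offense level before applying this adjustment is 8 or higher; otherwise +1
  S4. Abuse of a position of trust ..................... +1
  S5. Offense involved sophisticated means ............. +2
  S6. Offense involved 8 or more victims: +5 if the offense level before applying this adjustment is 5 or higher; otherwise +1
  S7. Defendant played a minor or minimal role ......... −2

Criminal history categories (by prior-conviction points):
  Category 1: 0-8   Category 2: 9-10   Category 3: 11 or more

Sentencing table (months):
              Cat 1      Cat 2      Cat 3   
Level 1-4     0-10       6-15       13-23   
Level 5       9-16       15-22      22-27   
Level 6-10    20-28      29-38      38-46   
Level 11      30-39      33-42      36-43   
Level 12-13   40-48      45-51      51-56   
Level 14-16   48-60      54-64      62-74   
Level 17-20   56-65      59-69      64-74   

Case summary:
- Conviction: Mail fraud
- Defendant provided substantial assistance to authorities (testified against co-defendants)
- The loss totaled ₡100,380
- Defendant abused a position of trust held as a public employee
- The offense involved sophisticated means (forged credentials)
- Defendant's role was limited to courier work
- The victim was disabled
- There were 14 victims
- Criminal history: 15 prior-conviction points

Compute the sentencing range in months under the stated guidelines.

38-46 months

Base offense level for mail fraud: 3.
S1 applies: 3 − 3 = 0.
S2 applies: 0 + 2 = 2.
S3 applies (level before this adjustment is 2 < 8, so +1): 2 + 1 = 3.
S4 applies: 3 + 1 = 4.
S5 applies: 4 + 2 = 6.
S6 applies (level before this adjustment is 6 ≥ 5, so +5): 6 + 5 = 11.
S7 applies: 11 − 2 = 9.
Final offense level: 9.
Criminal history: 15 prior points → Category 3 (11+).
Level 9 falls in the 6-10 band.
Grid: Level 6-10 × Category 3 = 38-46 months.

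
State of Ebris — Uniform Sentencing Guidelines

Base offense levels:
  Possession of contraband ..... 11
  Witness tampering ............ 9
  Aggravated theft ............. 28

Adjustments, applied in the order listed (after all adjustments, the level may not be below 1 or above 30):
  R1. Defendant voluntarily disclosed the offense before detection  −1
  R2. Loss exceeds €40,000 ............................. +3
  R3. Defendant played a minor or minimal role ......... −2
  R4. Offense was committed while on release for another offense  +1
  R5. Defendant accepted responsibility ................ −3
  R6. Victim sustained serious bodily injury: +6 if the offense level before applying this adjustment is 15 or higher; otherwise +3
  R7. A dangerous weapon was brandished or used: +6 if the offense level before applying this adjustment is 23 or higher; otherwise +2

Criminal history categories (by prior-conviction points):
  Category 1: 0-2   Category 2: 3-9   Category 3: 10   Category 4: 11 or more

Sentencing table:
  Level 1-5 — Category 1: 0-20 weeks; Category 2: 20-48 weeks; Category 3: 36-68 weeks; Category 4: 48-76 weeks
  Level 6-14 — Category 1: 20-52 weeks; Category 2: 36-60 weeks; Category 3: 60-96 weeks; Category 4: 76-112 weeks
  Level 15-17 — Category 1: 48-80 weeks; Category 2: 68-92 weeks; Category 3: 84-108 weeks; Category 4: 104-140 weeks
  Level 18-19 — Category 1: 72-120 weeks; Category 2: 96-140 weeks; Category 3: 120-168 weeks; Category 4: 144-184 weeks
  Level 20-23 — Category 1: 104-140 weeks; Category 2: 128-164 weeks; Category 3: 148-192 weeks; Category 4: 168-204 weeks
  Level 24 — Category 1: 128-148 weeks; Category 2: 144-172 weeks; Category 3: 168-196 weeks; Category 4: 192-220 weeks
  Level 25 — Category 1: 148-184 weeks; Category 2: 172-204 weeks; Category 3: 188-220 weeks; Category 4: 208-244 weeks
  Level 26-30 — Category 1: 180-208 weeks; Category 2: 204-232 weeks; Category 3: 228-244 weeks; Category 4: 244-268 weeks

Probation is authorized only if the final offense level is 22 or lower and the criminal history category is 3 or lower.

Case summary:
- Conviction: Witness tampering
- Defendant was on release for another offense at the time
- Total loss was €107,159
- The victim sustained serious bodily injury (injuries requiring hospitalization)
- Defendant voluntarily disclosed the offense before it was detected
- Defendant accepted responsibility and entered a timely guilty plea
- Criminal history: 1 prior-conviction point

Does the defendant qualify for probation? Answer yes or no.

Yes

Base offense level for witness tampering: 9.
R1 applies: 9 − 1 = 8.
R2 applies: 8 + 3 = 11.
R4 applies: 11 + 1 = 12.
R5 applies: 12 − 3 = 9.
R6 applies (level before this adjustment is 9 < 15, so +3): 9 + 3 = 12.
Final offense level: 12.
Criminal history: 1 prior point → Category 1 (0-2).
Level 12 falls in the 6-14 band.
Grid: Level 6-14 × Category 1 = 20-52 weeks.
Probation check: level 12 ≤ 22 and category 1 ≤ 3 → eligible.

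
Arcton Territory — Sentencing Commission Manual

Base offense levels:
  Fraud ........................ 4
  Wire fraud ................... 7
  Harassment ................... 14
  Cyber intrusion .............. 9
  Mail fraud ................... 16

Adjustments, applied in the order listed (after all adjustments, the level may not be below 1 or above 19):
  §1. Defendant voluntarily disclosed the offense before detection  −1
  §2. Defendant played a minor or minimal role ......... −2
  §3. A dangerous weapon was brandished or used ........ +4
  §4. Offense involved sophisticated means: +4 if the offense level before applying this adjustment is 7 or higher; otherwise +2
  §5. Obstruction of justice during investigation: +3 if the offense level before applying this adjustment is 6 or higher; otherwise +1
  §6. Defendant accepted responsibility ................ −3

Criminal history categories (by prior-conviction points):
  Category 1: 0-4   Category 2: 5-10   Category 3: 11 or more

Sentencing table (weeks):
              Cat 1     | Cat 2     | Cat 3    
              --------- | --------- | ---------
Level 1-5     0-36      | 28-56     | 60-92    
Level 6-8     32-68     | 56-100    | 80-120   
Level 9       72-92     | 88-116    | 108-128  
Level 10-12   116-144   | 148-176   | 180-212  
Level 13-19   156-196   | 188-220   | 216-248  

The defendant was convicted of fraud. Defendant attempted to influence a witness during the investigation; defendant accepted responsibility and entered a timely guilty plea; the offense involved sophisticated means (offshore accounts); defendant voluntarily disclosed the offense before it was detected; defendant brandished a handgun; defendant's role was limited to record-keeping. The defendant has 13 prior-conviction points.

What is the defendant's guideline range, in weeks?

Base offense level for fraud: 4.
§1 applies: 4 − 1 = 3.
§2 applies: 3 − 2 = 1.
§3 applies: 1 + 4 = 5.
§4 applies (level before this adjustment is 5 < 7, so +2): 5 + 2 = 7.
§5 applies (level before this adjustment is 7 ≥ 6, so +3): 7 + 3 = 10.
§6 applies: 10 − 3 = 7.
Final offense level: 7.
Criminal history: 13 prior points → Category 3 (11+).
Level 7 falls in the 6-8 band.
Grid: Level 6-8 × Category 3 = 80-120 weeks.

80-120 weeks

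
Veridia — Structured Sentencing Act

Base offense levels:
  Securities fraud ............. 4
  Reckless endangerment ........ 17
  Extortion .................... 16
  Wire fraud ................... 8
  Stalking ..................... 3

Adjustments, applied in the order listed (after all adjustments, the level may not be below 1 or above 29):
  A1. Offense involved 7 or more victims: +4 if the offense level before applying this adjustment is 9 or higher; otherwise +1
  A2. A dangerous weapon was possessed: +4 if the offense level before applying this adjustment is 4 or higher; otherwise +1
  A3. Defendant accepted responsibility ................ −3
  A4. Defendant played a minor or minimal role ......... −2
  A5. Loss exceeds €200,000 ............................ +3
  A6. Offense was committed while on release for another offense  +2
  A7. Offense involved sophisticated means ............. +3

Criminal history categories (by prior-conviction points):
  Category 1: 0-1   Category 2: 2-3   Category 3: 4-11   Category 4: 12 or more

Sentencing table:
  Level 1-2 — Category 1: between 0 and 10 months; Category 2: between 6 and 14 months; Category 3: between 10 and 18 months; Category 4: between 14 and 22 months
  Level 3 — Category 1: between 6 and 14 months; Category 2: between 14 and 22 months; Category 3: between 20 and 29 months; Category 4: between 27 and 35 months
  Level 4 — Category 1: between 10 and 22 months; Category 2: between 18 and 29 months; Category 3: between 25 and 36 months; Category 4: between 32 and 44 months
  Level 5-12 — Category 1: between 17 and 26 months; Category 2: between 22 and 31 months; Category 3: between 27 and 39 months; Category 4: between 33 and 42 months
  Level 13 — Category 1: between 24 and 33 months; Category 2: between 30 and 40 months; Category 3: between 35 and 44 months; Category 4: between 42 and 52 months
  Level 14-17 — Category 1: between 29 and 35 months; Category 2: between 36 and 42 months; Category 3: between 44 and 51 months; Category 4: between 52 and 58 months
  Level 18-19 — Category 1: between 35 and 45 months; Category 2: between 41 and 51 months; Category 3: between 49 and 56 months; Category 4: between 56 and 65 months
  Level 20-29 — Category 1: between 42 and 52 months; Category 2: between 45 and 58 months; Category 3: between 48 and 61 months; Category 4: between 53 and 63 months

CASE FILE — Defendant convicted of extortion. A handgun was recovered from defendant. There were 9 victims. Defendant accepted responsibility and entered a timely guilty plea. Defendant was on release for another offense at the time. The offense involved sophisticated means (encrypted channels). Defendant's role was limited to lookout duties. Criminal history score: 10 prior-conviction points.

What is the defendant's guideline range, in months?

Base offense level for extortion: 16.
A1 applies (level before this adjustment is 16 ≥ 9, so +4): 16 + 4 = 20.
A2 applies (level before this adjustment is 20 ≥ 4, so +4): 20 + 4 = 24.
A3 applies: 24 − 3 = 21.
A4 applies: 21 − 2 = 19.
A5 does not apply.
A6 applies: 19 + 2 = 21.
A7 applies: 21 + 3 = 24.
Final offense level: 24.
Criminal history: 10 prior points → Category 3 (4-11).
Level 24 falls in the 20-29 band.
Grid: Level 20-29 × Category 3 = 48-61 months.

48-61 months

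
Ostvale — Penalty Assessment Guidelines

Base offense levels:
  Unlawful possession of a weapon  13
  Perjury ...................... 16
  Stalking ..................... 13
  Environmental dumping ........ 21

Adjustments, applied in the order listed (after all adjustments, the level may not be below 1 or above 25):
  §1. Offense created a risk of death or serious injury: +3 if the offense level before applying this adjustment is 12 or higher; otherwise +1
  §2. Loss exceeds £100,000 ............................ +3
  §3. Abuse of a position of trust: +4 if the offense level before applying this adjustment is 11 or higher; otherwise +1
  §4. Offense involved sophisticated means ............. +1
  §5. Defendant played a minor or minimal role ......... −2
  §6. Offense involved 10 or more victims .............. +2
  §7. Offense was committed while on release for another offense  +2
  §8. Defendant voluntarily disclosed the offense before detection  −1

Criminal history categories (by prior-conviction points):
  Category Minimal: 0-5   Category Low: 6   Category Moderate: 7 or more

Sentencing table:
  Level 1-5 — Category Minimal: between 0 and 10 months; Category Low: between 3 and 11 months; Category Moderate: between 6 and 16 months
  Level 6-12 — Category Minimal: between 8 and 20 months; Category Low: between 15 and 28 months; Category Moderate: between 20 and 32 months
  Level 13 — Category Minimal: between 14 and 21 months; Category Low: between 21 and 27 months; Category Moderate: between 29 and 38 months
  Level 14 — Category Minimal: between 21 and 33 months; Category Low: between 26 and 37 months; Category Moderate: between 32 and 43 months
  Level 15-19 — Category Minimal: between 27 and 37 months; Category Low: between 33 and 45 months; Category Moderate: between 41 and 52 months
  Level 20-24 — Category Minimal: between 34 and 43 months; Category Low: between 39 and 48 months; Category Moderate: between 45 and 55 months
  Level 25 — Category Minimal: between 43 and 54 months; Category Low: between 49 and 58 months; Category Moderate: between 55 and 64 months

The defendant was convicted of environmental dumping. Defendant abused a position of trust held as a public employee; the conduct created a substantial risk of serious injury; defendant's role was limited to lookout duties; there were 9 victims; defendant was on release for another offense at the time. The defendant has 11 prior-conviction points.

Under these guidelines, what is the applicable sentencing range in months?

55-64 months

Base offense level for environmental dumping: 21.
§1 applies (level before this adjustment is 21 ≥ 12, so +3): 21 + 3 = 24.
§2 does not apply.
§3 applies (level before this adjustment is 24 ≥ 11, so +4): 24 + 4 = 28.
§5 applies: 28 − 2 = 26.
§7 applies: 26 + 2 = 28.
§8 does not apply.
Level 28 exceeds the maximum of 25; capped at 25.
Final offense level: 25.
Criminal history: 11 prior points → Category Moderate (7+).
Level 25 falls in the 25 band.
Grid: Level 25 × Category Moderate = 55-64 months.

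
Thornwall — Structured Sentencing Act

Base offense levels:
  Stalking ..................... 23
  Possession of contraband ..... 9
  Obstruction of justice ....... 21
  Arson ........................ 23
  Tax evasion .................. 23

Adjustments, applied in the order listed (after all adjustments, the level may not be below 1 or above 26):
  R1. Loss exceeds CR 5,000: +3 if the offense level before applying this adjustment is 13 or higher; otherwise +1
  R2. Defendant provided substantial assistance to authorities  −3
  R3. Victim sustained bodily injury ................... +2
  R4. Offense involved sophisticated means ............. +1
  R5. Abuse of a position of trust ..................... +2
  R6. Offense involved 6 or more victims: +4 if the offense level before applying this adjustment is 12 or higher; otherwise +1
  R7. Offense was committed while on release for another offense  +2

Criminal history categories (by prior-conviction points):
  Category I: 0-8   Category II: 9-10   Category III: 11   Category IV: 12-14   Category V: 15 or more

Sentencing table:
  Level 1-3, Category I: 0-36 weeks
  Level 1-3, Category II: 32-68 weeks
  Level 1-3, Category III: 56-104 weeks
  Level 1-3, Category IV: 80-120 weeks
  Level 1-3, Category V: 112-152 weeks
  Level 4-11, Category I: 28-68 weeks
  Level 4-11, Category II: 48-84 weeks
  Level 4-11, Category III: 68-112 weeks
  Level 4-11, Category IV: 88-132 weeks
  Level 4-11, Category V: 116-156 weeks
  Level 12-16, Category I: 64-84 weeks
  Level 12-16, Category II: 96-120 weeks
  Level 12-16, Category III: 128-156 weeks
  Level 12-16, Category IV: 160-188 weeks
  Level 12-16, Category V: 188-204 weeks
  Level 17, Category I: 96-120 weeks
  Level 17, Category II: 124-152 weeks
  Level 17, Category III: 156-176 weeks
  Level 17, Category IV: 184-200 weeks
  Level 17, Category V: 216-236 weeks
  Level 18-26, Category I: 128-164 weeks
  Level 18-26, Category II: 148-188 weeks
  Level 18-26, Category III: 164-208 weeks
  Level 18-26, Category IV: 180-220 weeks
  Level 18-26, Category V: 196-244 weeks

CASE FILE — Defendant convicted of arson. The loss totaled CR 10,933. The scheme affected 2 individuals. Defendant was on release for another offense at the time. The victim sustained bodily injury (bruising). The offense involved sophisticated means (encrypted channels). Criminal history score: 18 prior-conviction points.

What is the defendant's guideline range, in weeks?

196-244 weeks

Base offense level for arson: 23.
R1 applies (level before this adjustment is 23 ≥ 13, so +3): 23 + 3 = 26.
R3 applies: 26 + 2 = 28.
R4 applies: 28 + 1 = 29.
R7 applies: 29 + 2 = 31.
Level 31 exceeds the maximum of 26; capped at 26.
Final offense level: 26.
Criminal history: 18 prior points → Category V (15+).
Level 26 falls in the 18-26 band.
Grid: Level 18-26 × Category V = 196-244 weeks.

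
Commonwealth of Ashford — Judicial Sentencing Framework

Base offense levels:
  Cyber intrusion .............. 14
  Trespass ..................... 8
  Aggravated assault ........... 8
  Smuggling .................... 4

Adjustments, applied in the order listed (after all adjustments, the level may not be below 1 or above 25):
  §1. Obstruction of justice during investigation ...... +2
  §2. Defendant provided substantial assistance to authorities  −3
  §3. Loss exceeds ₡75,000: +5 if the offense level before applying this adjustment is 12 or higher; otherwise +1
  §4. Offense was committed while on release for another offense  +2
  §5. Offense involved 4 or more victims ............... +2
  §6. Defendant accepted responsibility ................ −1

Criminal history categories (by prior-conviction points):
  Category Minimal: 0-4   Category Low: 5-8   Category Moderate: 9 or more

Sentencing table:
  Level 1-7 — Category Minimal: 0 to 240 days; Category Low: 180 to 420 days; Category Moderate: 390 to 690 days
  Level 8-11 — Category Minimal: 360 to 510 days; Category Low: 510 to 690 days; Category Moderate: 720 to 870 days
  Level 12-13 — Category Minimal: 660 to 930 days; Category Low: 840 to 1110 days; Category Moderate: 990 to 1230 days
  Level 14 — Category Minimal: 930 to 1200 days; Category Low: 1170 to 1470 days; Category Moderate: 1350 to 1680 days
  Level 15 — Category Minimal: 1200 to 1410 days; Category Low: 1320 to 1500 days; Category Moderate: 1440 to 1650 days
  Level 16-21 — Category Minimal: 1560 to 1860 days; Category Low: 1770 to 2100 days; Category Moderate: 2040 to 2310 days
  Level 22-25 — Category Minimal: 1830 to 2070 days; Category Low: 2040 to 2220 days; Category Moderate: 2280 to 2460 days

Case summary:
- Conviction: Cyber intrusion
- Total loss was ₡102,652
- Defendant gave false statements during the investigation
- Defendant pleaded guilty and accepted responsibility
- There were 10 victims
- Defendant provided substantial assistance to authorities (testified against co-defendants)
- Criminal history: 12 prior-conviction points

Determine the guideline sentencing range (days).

2040-2310 days

Base offense level for cyber intrusion: 14.
§1 applies: 14 + 2 = 16.
§2 applies: 16 − 3 = 13.
§3 applies (level before this adjustment is 13 ≥ 12, so +5): 13 + 5 = 18.
§5 applies: 18 + 2 = 20.
§6 applies: 20 − 1 = 19.
Final offense level: 19.
Criminal history: 12 prior points → Category Moderate (9+).
Level 19 falls in the 16-21 band.
Grid: Level 16-21 × Category Moderate = 2040-2310 days.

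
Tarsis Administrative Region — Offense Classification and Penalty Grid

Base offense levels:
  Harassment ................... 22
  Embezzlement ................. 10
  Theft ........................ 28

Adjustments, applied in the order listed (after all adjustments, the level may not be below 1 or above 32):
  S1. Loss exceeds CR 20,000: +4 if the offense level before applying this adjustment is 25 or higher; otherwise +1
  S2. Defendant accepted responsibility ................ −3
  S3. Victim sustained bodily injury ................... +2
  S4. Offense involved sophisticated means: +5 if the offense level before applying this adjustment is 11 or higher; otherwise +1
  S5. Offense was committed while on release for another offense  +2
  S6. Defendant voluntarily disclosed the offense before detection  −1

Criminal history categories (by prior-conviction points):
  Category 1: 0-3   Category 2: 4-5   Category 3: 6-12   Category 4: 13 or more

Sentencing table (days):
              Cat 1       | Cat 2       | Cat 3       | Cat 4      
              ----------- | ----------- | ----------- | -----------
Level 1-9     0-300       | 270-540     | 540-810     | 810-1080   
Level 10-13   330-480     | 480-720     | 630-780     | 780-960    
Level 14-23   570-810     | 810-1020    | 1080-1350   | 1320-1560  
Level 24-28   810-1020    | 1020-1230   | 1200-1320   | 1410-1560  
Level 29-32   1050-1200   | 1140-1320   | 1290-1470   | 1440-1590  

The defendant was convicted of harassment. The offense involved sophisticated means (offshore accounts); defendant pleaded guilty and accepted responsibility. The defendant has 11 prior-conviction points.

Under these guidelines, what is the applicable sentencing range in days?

1200-1320 days

Base offense level for harassment: 22.
S2 applies: 22 − 3 = 19.
S3 does not apply.
S4 applies (level before this adjustment is 19 ≥ 11, so +5): 19 + 5 = 24.
S6 does not apply.
Final offense level: 24.
Criminal history: 11 prior points → Category 3 (6-12).
Level 24 falls in the 24-28 band.
Grid: Level 24-28 × Category 3 = 1200-1320 days.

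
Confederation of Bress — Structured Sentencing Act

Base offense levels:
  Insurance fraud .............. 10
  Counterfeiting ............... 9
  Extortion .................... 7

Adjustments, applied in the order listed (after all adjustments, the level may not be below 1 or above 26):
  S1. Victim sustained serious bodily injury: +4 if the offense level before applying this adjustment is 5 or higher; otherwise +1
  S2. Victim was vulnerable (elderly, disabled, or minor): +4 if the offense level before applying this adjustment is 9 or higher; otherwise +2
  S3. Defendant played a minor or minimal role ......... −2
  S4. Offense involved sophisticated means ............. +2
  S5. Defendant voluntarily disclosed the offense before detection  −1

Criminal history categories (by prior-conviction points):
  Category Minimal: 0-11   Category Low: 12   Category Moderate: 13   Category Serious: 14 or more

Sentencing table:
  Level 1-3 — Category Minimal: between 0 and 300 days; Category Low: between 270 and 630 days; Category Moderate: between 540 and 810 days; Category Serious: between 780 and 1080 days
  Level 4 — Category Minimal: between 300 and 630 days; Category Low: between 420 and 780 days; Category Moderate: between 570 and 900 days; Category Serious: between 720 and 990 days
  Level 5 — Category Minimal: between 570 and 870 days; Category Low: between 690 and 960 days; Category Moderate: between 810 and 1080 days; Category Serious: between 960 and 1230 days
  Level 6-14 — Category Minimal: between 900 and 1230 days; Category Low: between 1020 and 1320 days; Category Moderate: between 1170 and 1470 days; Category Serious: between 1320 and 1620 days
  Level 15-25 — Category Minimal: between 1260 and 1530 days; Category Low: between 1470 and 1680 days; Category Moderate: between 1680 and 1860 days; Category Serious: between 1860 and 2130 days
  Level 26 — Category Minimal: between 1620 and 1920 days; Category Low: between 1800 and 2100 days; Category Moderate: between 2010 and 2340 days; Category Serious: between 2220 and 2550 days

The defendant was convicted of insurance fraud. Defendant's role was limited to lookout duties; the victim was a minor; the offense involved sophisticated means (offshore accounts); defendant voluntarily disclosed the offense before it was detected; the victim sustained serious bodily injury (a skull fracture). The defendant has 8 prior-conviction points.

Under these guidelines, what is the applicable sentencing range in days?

1260-1530 days

Base offense level for insurance fraud: 10.
S1 applies (level before this adjustment is 10 ≥ 5, so +4): 10 + 4 = 14.
S2 applies (level before this adjustment is 14 ≥ 9, so +4): 14 + 4 = 18.
S3 applies: 18 − 2 = 16.
S4 applies: 16 + 2 = 18.
S5 applies: 18 − 1 = 17.
Final offense level: 17.
Criminal history: 8 prior points → Category Minimal (0-11).
Level 17 falls in the 15-25 band.
Grid: Level 15-25 × Category Minimal = 1260-1530 days.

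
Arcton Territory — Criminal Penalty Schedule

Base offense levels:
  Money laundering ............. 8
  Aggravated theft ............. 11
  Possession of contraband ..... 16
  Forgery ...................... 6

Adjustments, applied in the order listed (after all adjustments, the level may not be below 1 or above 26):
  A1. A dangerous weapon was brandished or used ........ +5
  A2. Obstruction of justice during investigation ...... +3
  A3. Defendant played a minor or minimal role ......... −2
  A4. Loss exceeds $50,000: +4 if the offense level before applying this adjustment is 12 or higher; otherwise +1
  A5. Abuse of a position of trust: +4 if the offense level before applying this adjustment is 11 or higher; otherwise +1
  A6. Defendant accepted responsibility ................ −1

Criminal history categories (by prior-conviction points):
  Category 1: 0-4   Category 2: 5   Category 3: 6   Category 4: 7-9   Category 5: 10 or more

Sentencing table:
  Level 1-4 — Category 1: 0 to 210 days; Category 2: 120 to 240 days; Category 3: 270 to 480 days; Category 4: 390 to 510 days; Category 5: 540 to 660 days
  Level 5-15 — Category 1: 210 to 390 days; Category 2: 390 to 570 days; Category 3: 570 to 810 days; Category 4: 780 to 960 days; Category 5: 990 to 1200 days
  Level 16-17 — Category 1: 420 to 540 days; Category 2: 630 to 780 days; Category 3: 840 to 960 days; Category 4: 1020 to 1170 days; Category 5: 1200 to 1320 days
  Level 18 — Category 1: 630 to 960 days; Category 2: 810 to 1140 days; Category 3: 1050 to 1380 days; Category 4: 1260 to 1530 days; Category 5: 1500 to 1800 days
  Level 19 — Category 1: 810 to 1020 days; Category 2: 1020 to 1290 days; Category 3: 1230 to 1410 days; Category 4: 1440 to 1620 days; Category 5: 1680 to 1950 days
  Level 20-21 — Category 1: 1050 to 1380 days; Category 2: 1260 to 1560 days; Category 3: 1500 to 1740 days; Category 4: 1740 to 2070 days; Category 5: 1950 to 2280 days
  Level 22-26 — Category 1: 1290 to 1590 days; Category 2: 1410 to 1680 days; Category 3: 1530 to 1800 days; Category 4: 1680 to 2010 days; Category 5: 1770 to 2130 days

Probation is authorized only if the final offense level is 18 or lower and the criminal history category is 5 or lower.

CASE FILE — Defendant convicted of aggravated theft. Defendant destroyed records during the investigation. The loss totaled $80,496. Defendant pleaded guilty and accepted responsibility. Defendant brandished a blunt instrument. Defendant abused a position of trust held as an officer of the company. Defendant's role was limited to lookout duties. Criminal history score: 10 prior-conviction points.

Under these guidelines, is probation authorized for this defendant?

Base offense level for aggravated theft: 11.
A1 applies: 11 + 5 = 16.
A2 applies: 16 + 3 = 19.
A3 applies: 19 − 2 = 17.
A4 applies (level before this adjustment is 17 ≥ 12, so +4): 17 + 4 = 21.
A5 applies (level before this adjustment is 21 ≥ 11, so +4): 21 + 4 = 25.
A6 applies: 25 − 1 = 24.
Final offense level: 24.
Criminal history: 10 prior points → Category 5 (10+).
Level 24 falls in the 22-26 band.
Grid: Level 22-26 × Category 5 = 1770-2130 days.
Probation check: level 24 > 18 and category 5 ≤ 5 → not eligible.

No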